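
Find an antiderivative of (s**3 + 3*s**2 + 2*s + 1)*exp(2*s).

Use integration by parts with u = s**3 + 3*s**2 + 2*s + 1, dv = exp(2*s) ds, so v = exp(2*s)/2.
Apply parts 3 times (tabular method): alternate signs, differentiate u down to 0, integrate dv up.

(4*s**3 + 6*s**2 + 2*s + 3)*exp(2*s)/8 + C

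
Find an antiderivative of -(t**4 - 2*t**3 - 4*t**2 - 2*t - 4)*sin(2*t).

Use integration by parts with u = t**4 - 2*t**3 - 4*t**2 - 2*t - 4, dv = -sin(2*t) dt, so v = cos(2*t)/2.
Apply parts 4 times (tabular method): alternate signs, differentiate u down to 0, integrate dv up.

t**4*cos(2*t)/2 - t**3*sin(2*t) - t**3*cos(2*t) + 3*t**2*sin(2*t)/2 - 7*t**2*cos(2*t)/2 + 7*t*sin(2*t)/2 + t*cos(2*t)/2 - sin(2*t)/4 - cos(2*t)/4 + C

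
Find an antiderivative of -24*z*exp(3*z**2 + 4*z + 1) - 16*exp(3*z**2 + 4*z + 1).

Let u = 3*z**2 + 4*z + 1, so du = (6*z + 4) dz.
Rewriting, the integral becomes -4·∫ e^u du = -4·e^u.
Substituting back, u = 3*z**2 + 4*z + 1.

-4*exp(3*z**2 + 4*z + 1) + C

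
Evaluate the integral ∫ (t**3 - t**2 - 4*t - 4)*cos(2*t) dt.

t**3*sin(2*t)/2 - t**2*sin(2*t)/2 + 3*t**2*cos(2*t)/4 - 11*t*sin(2*t)/4 - t*cos(2*t)/2 - 7*sin(2*t)/4 - 11*cos(2*t)/8 + C

Use integration by parts with u = t**3 - t**2 - 4*t - 4, dv = cos(2*t) dt, so v = sin(2*t)/2.
Apply parts 3 times (tabular method): alternate signs, differentiate u down to 0, integrate dv up.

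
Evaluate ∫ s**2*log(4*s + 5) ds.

Use integration by parts with u = log(4*s + 5), dv = s**2 ds.
Then du = 4/(4*s + 5) ds and v = s**3/3.

s**3*log(4*s + 5)/3 - s**3/9 + 5*s**2/24 - 25*s/48 + 125*log(4*s + 5)/192 + C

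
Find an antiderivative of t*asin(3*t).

Use integration by parts with u = arcsin(3*t), dv = t dt.
Then du = 3/sqrt(-9*t**2 + 1) dt.

t**2*asin(3*t)/2 + t*sqrt(-9*t**2 + 1)/12 - asin(3*t)/36 + C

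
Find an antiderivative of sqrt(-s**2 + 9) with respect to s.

s*sqrt(-s**2 + 9)/2 + 9*asin(s/3)/2 + C

Substitute s = 3·sin(θ), so ds = 3·cos(θ) dθ and the radical becomes sqrt(-s**2 + 9) = 3·cos(θ) by the Pythagorean identity.
Integrate the resulting trig expression in θ, then back-substitute θ = asin(s/3), sin(θ) = s/3, cos(θ) = sqrt(-s**2 + 9)/3 (absorbing any constant into C).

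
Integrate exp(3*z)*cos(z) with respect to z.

exp(3*z)*sin(z)/10 + 3*exp(3*z)*cos(z)/10 + C

Let I denote the integral. Integrate by parts with u = cos(z), dv = exp(3*z) dz, so v = exp(3*z)/3: I = exp(3*z)*cos(z)/3 + (1/3)·∫ exp(3*z)*sin(z) dz.
Apply parts again with u = sin(z), dv = exp(3*z) dz: ∫ exp(3*z)*sin(z) dz = exp(3*z)*sin(z)/3 − (1/3)·I. Substituting back brings back I: I = exp(3*z)*sin(z)/9 + exp(3*z)*cos(z)/3 − (1/9)·I.
Solving for I: (1 + 1/9)·I equals the remaining terms, so I = (9/10)·(exp(3*z)*sin(z)/9 + exp(3*z)*cos(z)/3).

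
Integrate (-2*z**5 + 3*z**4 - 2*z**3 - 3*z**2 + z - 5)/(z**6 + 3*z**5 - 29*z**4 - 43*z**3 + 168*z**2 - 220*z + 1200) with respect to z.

-1457*log(z - 4)/1620 + 163*log(z - 3)/416 - 3187351*log(z + 5)/2179872 - 6619*log(z**2 + 4)/437320 + 7701*atan(z/2)/109330 - 4145/(1044*z + 5220) + C

Factor the denominator: (z - 4)*(z - 3)*(z + 5)**2*(z**2 + 4).
Partial-fraction decomposition: -(6619*z - 30804)/(218660*(z**2 + 4)) - 3187351/(2179872*(z + 5)) + 4145/(1044*(z + 5)**2) + 163/(416*(z - 3)) - 1457/(1620*(z - 4)).
Integrate each term; A/(z−a) gives A·log|z−a|; the (Bz+D)/(z²+p²) term gives a log and an atan.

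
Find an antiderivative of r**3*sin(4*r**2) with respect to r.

-r**2*cos(4*r**2)/8 + sin(4*r**2)/32 + C

Let u = r², du = 2r dr; rewrite as (1/2)∫ u^1·sin(4u) du.
Now integrate by parts 1 time.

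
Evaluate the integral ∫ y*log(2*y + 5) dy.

Use integration by parts with u = log(2*y + 5), dv = y dy.
Then du = 2/(2*y + 5) dy and v = y**2/2.

y**2*log(2*y + 5)/2 - y**2/4 + 5*y/4 - 25*log(2*y + 5)/8 + C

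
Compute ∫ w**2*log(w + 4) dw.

w**3*log(w + 4)/3 - w**3/9 + 2*w**2/3 - 16*w/3 + 64*log(w + 4)/3 + C

Use integration by parts with u = log(w + 4), dv = w**2 dw.
Then du = 1/(w + 4) dw and v = w**3/3.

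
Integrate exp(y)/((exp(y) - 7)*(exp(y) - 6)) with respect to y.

log(exp(y) - 7) - log(exp(y) - 6) + C

Let u = e^y, du = e^y dy.
The integral becomes ∫ du/((u-6)(u-7)); decompose into partial fractions.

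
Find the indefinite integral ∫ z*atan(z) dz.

Use integration by parts with u = arctan(z), dv = z dz.
Then du = 1/(z**2 + 1) dz.

z**2*atan(z)/2 - z/2 + atan(z)/2 + C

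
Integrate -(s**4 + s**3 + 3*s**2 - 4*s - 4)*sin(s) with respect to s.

Use integration by parts with u = s**4 + s**3 + 3*s**2 - 4*s - 4, dv = -sin(s) ds, so v = cos(s).
Apply parts 4 times (tabular method): alternate signs, differentiate u down to 0, integrate dv up.

s**4*cos(s) - 4*s**3*sin(s) + s**3*cos(s) - 3*s**2*sin(s) - 9*s**2*cos(s) + 18*s*sin(s) - 10*s*cos(s) + 10*sin(s) + 14*cos(s) + C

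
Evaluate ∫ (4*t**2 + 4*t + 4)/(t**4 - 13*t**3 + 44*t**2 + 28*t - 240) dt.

43*log(t - 6)/4 - 124*log(t - 5)/7 + 7*log(t - 4) - log(t + 2)/28 + C

Factor the denominator: (t - 6)*(t - 5)*(t - 4)*(t + 2).
Partial-fraction decomposition: -1/(28*(t + 2)) + 7/(t - 4) - 124/(7*(t - 5)) + 43/(4*(t - 6)).
Integrate each term: A/(t−a) contributes A·log|t−a|.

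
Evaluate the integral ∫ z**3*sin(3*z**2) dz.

Let u = z², du = 2z dz; rewrite as (1/2)∫ u^1·sin(3u) du.
Now integrate by parts 1 time.

-z**2*cos(3*z**2)/6 + sin(3*z**2)/18 + C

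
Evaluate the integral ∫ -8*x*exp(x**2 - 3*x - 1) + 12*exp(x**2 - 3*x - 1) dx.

Let u = x**2 - 3*x - 1, so du = (2*x - 3) dx.
Rewriting, the integral becomes -4·∫ e^u du = -4·e^u.
Substituting back, u = x**2 - 3*x - 1.

-4*exp(x**2 - 3*x - 1) + C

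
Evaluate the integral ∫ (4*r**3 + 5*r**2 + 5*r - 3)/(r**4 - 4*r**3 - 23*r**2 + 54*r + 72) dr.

51*log(r - 6)/10 - 55*log(r - 3)/28 - log(r + 1)/12 + 199*log(r + 4)/210 + C

Factor the denominator: (r - 6)*(r - 3)*(r + 1)*(r + 4).
Partial-fraction decomposition: 199/(210*(r + 4)) - 1/(12*(r + 1)) - 55/(28*(r - 3)) + 51/(10*(r - 6)).
Integrate each term: A/(r−a) contributes A·log|r−a|.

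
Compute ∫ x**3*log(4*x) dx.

x**4*(log(x) + 2*log(2))/4 - x**4/16 + C

Use integration by parts with u = log(4*x), dv = x**3 dx.
Then du = 1/x dx and v = x**4/4.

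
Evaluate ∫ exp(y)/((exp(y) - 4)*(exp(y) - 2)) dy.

log(exp(y) - 4)/2 - log(exp(y) - 2)/2 + C

Let u = e^y, du = e^y dy.
The integral becomes ∫ du/((u-4)(u-2)); decompose into partial fractions.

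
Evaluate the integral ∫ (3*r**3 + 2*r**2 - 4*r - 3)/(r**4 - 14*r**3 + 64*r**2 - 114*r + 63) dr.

Factor the denominator: (r - 7)*(r - 3)**2*(r - 1).
Partial-fraction decomposition: 1/(12*(r - 1)) - 17/(2*(r - 3)) - 21/(2*(r - 3)**2) + 137/(12*(r - 7)).
Integrate each term; A/(r−a) gives A·log|r−a|; A/(r−a)² gives −A/(r−a).

137*log(r - 7)/12 - 17*log(r - 3)/2 + log(r - 1)/12 + 21/(2*r - 6) + C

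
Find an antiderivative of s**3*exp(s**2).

Let u = s², du = 2s ds; rewrite as (1/2)∫ u^1·exp(1u) du.
Now integrate by parts 1 time.

(s**2 - 1)*exp(s**2)/2 + C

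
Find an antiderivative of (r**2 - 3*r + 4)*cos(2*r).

r**2*sin(2*r)/2 - 3*r*sin(2*r)/2 + r*cos(2*r)/2 + 7*sin(2*r)/4 - 3*cos(2*r)/4 + C

Use integration by parts with u = r**2 - 3*r + 4, dv = cos(2*r) dr, so v = sin(2*r)/2.
Apply parts 2 times (tabular method): alternate signs, differentiate u down to 0, integrate dv up.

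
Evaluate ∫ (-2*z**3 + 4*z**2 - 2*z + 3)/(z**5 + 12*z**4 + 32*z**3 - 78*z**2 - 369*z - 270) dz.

Factor the denominator: (z - 3)*(z + 1)*(z + 3)*(z + 5)*(z + 6).
Partial-fraction decomposition: 197/(45*(z + 6)) - 363/(64*(z + 5)) + 11/(8*(z + 3)) - 11/(160*(z + 1)) - 7/(576*(z - 3)).
Integrate each term: A/(z−a) contributes A·log|z−a|.

-7*log(z - 3)/576 - 11*log(z + 1)/160 + 11*log(z + 3)/8 - 363*log(z + 5)/64 + 197*log(z + 6)/45 + C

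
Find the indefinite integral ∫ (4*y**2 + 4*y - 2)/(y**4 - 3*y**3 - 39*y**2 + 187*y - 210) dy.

Factor the denominator: (y - 5)*(y - 3)*(y - 2)*(y + 7).
Partial-fraction decomposition: -83/(540*(y + 7)) + 22/(27*(y - 2)) - 23/(10*(y - 3)) + 59/(36*(y - 5)).
Integrate each term: A/(y−a) contributes A·log|y−a|.

59*log(y - 5)/36 - 23*log(y - 3)/10 + 22*log(y - 2)/27 - 83*log(y + 7)/540 + C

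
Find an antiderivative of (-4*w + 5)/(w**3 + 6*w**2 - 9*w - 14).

Factor the denominator: (w - 2)*(w + 1)*(w + 7).
Partial-fraction decomposition: 11/(18*(w + 7)) - 1/(2*(w + 1)) - 1/(9*(w - 2)).
Integrate each term: A/(w−a) contributes A·log|w−a|.

-log(w - 2)/9 - log(w + 1)/2 + 11*log(w + 7)/18 + C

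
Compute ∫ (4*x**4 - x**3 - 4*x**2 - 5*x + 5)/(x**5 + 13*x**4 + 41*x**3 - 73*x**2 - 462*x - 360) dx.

251*log(x - 3)/2016 - 11*log(x + 1)/240 + 1049*log(x + 4)/42 - 2555*log(x + 5)/32 + 5291*log(x + 6)/90 + C

Factor the denominator: (x - 3)*(x + 1)*(x + 4)*(x + 5)*(x + 6).
Partial-fraction decomposition: 5291/(90*(x + 6)) - 2555/(32*(x + 5)) + 1049/(42*(x + 4)) - 11/(240*(x + 1)) + 251/(2016*(x - 3)).
Integrate each term: A/(x−a) contributes A·log|x−a|.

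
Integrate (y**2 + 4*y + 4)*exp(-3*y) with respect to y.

Use integration by parts with u = y**2 + 4*y + 4, dv = exp(-3*y) dy, so v = -exp(-3*y)/3.
Apply parts 2 times (tabular method): alternate signs, differentiate u down to 0, integrate dv up.

(-9*y**2 - 42*y - 50)*exp(-3*y)/27 + C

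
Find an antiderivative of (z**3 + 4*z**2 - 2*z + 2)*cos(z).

z**3*sin(z) + 4*z**2*sin(z) + 3*z**2*cos(z) - 8*z*sin(z) + 8*z*cos(z) - 6*sin(z) - 8*cos(z) + C

Use integration by parts with u = z**3 + 4*z**2 - 2*z + 2, dv = cos(z) dz, so v = sin(z).
Apply parts 3 times (tabular method): alternate signs, differentiate u down to 0, integrate dv up.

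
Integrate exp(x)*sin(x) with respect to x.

Let I denote the integral. Integrate by parts with u = sin(x), dv = exp(x) dx, so v = exp(x): I = exp(x)*sin(x) − ∫ exp(x)*cos(x) dx.
Apply parts again with u = cos(x), dv = exp(x) dx: ∫ exp(x)*cos(x) dx = exp(x)*cos(x) + I. Substituting back brings back I: I = exp(x)*sin(x) - exp(x)*cos(x) − I.
Solving for I: (1 + 1)·I equals the remaining terms, so I = (1/2)·(exp(x)*sin(x) - exp(x)*cos(x)).

exp(x)*sin(x)/2 - exp(x)*cos(x)/2 + C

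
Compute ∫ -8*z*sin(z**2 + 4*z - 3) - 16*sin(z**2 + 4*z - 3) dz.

Let u = z**2 + 4*z - 3, so du = (2*z + 4) dz.
Rewriting, the integral becomes -4·∫ sin(u) du = -4·-cos(u).
Substituting back, u = z**2 + 4*z - 3.

4*cos(z**2 + 4*z - 3) + C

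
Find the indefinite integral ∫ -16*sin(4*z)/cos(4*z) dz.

Let u = cos(4*z), so du = (-4*sin(4*z)) dz.
Rewriting, the integral becomes 4·∫ 1/u du = 4·log(u).
Substituting back, u = cos(4*z).

4*log(cos(4*z)) + C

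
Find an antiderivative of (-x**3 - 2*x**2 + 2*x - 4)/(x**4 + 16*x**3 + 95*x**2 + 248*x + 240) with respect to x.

Factor the denominator: (x + 3)*(x + 4)**2*(x + 5).
Partial-fraction decomposition: -61/(2*(x + 5)) + 30/(x + 4) - 20/(x + 4)**2 - 1/(2*(x + 3)).
Integrate each term; A/(x−a) gives A·log|x−a|; A/(x−a)² gives −A/(x−a).

-log(x + 3)/2 + 30*log(x + 4) - 61*log(x + 5)/2 + 20/(x + 4) + C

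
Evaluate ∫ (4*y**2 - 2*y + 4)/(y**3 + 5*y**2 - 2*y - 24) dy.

8*log(y - 2)/15 - 46*log(y + 3)/5 + 38*log(y + 4)/3 + C

Factor the denominator: (y - 2)*(y + 3)*(y + 4).
Partial-fraction decomposition: 38/(3*(y + 4)) - 46/(5*(y + 3)) + 8/(15*(y - 2)).
Integrate each term: A/(y−a) contributes A·log|y−a|.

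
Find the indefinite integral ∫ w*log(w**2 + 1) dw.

Let u = w**2 + 1, so du = (2*w) dw.
The integral becomes (1/2)·∫ log(u) du; integrate by parts with u′=log(u), dv′=du.

w**2*log(w**2 + 1)/2 - w**2/2 + log(w**2 + 1)/2 + C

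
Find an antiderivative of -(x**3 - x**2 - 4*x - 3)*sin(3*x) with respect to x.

Use integration by parts with u = x**3 - x**2 - 4*x - 3, dv = -sin(3*x) dx, so v = cos(3*x)/3.
Apply parts 3 times (tabular method): alternate signs, differentiate u down to 0, integrate dv up.

x**3*cos(3*x)/3 - x**2*sin(3*x)/3 - x**2*cos(3*x)/3 + 2*x*sin(3*x)/9 - 14*x*cos(3*x)/9 + 14*sin(3*x)/27 - 25*cos(3*x)/27 + C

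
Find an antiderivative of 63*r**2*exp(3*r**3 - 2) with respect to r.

7*exp(3*r**3 - 2) + C

Let u = 3*r**3 - 2, so du = (9*r**2) dr.
Rewriting, the integral becomes 7·∫ e^u du = 7·e^u.
Substituting back, u = 3*r**3 - 2.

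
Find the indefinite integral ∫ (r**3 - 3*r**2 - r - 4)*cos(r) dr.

Use integration by parts with u = r**3 - 3*r**2 - r - 4, dv = cos(r) dr, so v = sin(r).
Apply parts 3 times (tabular method): alternate signs, differentiate u down to 0, integrate dv up.

r**3*sin(r) - 3*r**2*sin(r) + 3*r**2*cos(r) - 7*r*sin(r) - 6*r*cos(r) + 2*sin(r) - 7*cos(r) + C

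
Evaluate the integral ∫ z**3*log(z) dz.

z**4*log(z)/4 - z**4/16 + C

Use integration by parts with u = log(z), dv = z**3 dz.
Then du = 1/z dz and v = z**4/4.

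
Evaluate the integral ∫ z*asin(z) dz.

Use integration by parts with u = arcsin(z), dv = z dz.
Then du = 1/sqrt(-z**2 + 1) dz.

z**2*asin(z)/2 + z*sqrt(-z**2 + 1)/4 - asin(z)/4 + C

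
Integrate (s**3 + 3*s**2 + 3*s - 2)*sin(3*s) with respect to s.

Use integration by parts with u = s**3 + 3*s**2 + 3*s - 2, dv = sin(3*s) ds, so v = -cos(3*s)/3.
Apply parts 3 times (tabular method): alternate signs, differentiate u down to 0, integrate dv up.

-s**3*cos(3*s)/3 + s**2*sin(3*s)/3 - s**2*cos(3*s) + 2*s*sin(3*s)/3 - 7*s*cos(3*s)/9 + 7*sin(3*s)/27 + 8*cos(3*s)/9 + C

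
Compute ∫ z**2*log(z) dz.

z**3*log(z)/3 - z**3/9 + C

Use integration by parts with u = log(z), dv = z**2 dz.
Then du = 1/z dz and v = z**3/3.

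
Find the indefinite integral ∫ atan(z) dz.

z*atan(z) - log(z**2 + 1)/2 + C

Use integration by parts with u = arctan(z), dv = dz.
Then du = 1/(z**2 + 1) dz.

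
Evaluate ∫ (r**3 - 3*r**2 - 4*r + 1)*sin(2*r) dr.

Use integration by parts with u = r**3 - 3*r**2 - 4*r + 1, dv = sin(2*r) dr, so v = -cos(2*r)/2.
Apply parts 3 times (tabular method): alternate signs, differentiate u down to 0, integrate dv up.

-r**3*cos(2*r)/2 + 3*r**2*sin(2*r)/4 + 3*r**2*cos(2*r)/2 - 3*r*sin(2*r)/2 + 11*r*cos(2*r)/4 - 11*sin(2*r)/8 - 5*cos(2*r)/4 + C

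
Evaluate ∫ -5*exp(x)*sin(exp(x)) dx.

5*cos(exp(x)) + C

Let u = exp(x), so du = (exp(x)) dx.
Rewriting, the integral becomes -5·∫ sin(u) du = -5·-cos(u).
Substituting back, u = exp(x).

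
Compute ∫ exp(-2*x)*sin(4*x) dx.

-exp(-2*x)*sin(4*x)/10 - exp(-2*x)*cos(4*x)/5 + C

Let I denote the integral. Integrate by parts with u = sin(4*x), dv = exp(-2*x) dx, so v = -exp(-2*x)/2: I = -exp(-2*x)*sin(4*x)/2 + 2·∫ exp(-2*x)*cos(4*x) dx.
Apply parts again with u = cos(4*x), dv = exp(-2*x) dx: ∫ exp(-2*x)*cos(4*x) dx = -exp(-2*x)*cos(4*x)/2 − 2·I. Substituting back brings back I: I = -exp(-2*x)*sin(4*x)/2 - exp(-2*x)*cos(4*x) − 4·I.
Solving for I: (1 + 4)·I equals the remaining terms, so I = (1/5)·(-exp(-2*x)*sin(4*x)/2 - exp(-2*x)*cos(4*x)).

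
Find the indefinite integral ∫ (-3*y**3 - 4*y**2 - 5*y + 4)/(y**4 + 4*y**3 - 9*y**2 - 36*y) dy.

-log(y)/9 - 64*log(y - 3)/63 + 32*log(y + 3)/9 - 38*log(y + 4)/7 + C

Factor the denominator: y*(y - 3)*(y + 3)*(y + 4).
Partial-fraction decomposition: -38/(7*(y + 4)) + 32/(9*(y + 3)) - 64/(63*(y - 3)) - 1/(9*y).
Integrate each term: A/(y−a) contributes A·log|y−a|.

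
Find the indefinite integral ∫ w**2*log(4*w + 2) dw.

Use integration by parts with u = log(4*w + 2), dv = w**2 dw.
Then du = 4/(4*w + 2) dw and v = w**3/3.

w**3*log(4*w + 2)/3 - w**3/9 + w**2/12 - w/12 + log(2*w + 1)/24 + C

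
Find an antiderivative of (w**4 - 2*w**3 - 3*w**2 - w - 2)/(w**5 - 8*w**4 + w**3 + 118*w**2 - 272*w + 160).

293*log(w - 5)/108 - 37*log(w - 4)/24 - 4*log(w - 2)/9 + 7*log(w - 1)/60 + 169*log(w + 4)/1080 + C

Factor the denominator: (w - 5)*(w - 4)*(w - 2)*(w - 1)*(w + 4).
Partial-fraction decomposition: 169/(1080*(w + 4)) + 7/(60*(w - 1)) - 4/(9*(w - 2)) - 37/(24*(w - 4)) + 293/(108*(w - 5)).
Integrate each term: A/(w−a) contributes A·log|w−a|.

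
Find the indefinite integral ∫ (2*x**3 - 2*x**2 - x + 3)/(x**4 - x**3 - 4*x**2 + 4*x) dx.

3*log(x)/4 + 9*log(x - 2)/8 - 2*log(x - 1)/3 + 19*log(x + 2)/24 + C

Factor the denominator: x*(x - 2)*(x - 1)*(x + 2).
Partial-fraction decomposition: 19/(24*(x + 2)) - 2/(3*(x - 1)) + 9/(8*(x - 2)) + 3/(4*x).
Integrate each term: A/(x−a) contributes A·log|x−a|.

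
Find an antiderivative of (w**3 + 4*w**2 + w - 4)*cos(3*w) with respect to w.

w**3*sin(3*w)/3 + 4*w**2*sin(3*w)/3 + w**2*cos(3*w)/3 + w*sin(3*w)/9 + 8*w*cos(3*w)/9 - 44*sin(3*w)/27 + cos(3*w)/27 + C

Use integration by parts with u = w**3 + 4*w**2 + w - 4, dv = cos(3*w) dw, so v = sin(3*w)/3.
Apply parts 3 times (tabular method): alternate signs, differentiate u down to 0, integrate dv up.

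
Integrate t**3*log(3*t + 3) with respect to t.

Use integration by parts with u = log(3*t + 3), dv = t**3 dt.
Then du = 3/(3*t + 3) dt and v = t**4/4.

t**4*log(3*t + 3)/4 - t**4/16 + t**3/12 - t**2/8 + t/4 - log(t + 1)/4 + C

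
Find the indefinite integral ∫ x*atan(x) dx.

Use integration by parts with u = arctan(x), dv = x dx.
Then du = 1/(x**2 + 1) dx.

x**2*atan(x)/2 - x/2 + atan(x)/2 + C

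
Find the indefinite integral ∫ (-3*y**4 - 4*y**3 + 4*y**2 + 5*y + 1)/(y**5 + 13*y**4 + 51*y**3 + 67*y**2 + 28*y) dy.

Factor the denominator: y*(y + 1)**2*(y + 4)*(y + 7).
Partial-fraction decomposition: -5669/(756*(y + 7)) + 467/(108*(y + 4)) + 5/(36*(y + 1)) - 1/(18*(y + 1)**2) + 1/(28*y).
Integrate each term; A/(y−a) gives A·log|y−a|; A/(y−a)² gives −A/(y−a).

log(y)/28 + 5*log(y + 1)/36 + 467*log(y + 4)/108 - 5669*log(y + 7)/756 + 1/(18*y + 18) + C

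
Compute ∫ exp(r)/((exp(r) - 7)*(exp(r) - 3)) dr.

Let u = e^r, du = e^r dr.
The integral becomes ∫ du/((u-3)(u-7)); decompose into partial fractions.

log(exp(r) - 7)/4 - log(exp(r) - 3)/4 + C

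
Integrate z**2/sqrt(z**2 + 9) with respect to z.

z*sqrt(z**2 + 9)/2 - 9*log(z + sqrt(z**2 + 9))/2 + C

Substitute z = 3·tan(θ), so dz = 3·sec(θ)^2 dθ and the radical becomes sqrt(z**2 + 9) = 3·sec(θ) by the Pythagorean identity.
Integrate the resulting trig expression in θ, then back-substitute tan(θ) = z/3, sec(θ) = sqrt(z**2 + 9)/3 (absorbing any constant into C).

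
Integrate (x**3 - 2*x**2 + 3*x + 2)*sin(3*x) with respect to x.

Use integration by parts with u = x**3 - 2*x**2 + 3*x + 2, dv = sin(3*x) dx, so v = -cos(3*x)/3.
Apply parts 3 times (tabular method): alternate signs, differentiate u down to 0, integrate dv up.

-x**3*cos(3*x)/3 + x**2*sin(3*x)/3 + 2*x**2*cos(3*x)/3 - 4*x*sin(3*x)/9 - 7*x*cos(3*x)/9 + 7*sin(3*x)/27 - 22*cos(3*x)/27 + C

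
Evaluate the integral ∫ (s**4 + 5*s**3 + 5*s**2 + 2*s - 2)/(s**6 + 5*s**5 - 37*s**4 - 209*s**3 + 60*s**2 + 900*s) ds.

Factor the denominator: s*(s - 6)*(s - 2)*(s + 3)*(s + 5)**2.
Partial-fraction decomposition: -51963/(592900*(s + 5)) + 113/(770*(s + 5)**2) + 17/(540*(s + 3)) - 39/(980*(s - 2)) + 1283/(13068*(s - 6)) - 1/(450*s).
Integrate each term; A/(s−a) gives A·log|s−a|; A/(s−a)² gives −A/(s−a).

-log(s)/450 + 1283*log(s - 6)/13068 - 39*log(s - 2)/980 + 17*log(s + 3)/540 - 51963*log(s + 5)/592900 - 113/(770*s + 3850) + C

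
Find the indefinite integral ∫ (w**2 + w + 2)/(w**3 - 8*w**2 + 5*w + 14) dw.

Factor the denominator: (w - 7)*(w - 2)*(w + 1).
Partial-fraction decomposition: 1/(12*(w + 1)) - 8/(15*(w - 2)) + 29/(20*(w - 7)).
Integrate each term: A/(w−a) contributes A·log|w−a|.

29*log(w - 7)/20 - 8*log(w - 2)/15 + log(w + 1)/12 + C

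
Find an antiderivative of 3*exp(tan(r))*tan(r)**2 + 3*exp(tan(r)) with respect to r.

3*exp(tan(r)) + C

Let u = tan(r), so du = (tan(r)**2 + 1) dr.
Rewriting, the integral becomes 3·∫ e^u du = 3·e^u.
Substituting back, u = tan(r).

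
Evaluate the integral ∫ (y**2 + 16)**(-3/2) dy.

y/(16*sqrt(y**2 + 16)) + C

Substitute y = 4·tan(θ), so dy = 4·sec(θ)^2 dθ and the radical becomes sqrt(y**2 + 16) = 4·sec(θ) by the Pythagorean identity.
Integrate the resulting trig expression in θ, then back-substitute tan(θ) = y/4, sec(θ) = sqrt(y**2 + 16)/4 (absorbing any constant into C).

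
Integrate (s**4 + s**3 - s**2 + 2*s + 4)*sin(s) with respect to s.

-s**4*cos(s) + 4*s**3*sin(s) - s**3*cos(s) + 3*s**2*sin(s) + 13*s**2*cos(s) - 26*s*sin(s) + 4*s*cos(s) - 4*sin(s) - 30*cos(s) + C

Use integration by parts with u = s**4 + s**3 - s**2 + 2*s + 4, dv = sin(s) ds, so v = -cos(s).
Apply parts 4 times (tabular method): alternate signs, differentiate u down to 0, integrate dv up.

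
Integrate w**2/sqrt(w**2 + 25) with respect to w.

w*sqrt(w**2 + 25)/2 - 25*log(w + sqrt(w**2 + 25))/2 + C

Substitute w = 5·tan(θ), so dw = 5·sec(θ)^2 dθ and the radical becomes sqrt(w**2 + 25) = 5·sec(θ) by the Pythagorean identity.
Integrate the resulting trig expression in θ, then back-substitute tan(θ) = w/5, sec(θ) = sqrt(w**2 + 25)/5 (absorbing any constant into C).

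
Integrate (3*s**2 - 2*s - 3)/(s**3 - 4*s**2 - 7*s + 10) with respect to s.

Factor the denominator: (s - 5)*(s - 1)*(s + 2).
Partial-fraction decomposition: 13/(21*(s + 2)) + 1/(6*(s - 1)) + 31/(14*(s - 5)).
Integrate each term: A/(s−a) contributes A·log|s−a|.

31*log(s - 5)/14 + log(s - 1)/6 + 13*log(s + 2)/21 + C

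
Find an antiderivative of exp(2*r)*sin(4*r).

Let I denote the integral. Integrate by parts with u = sin(4*r), dv = exp(2*r) dr, so v = exp(2*r)/2: I = exp(2*r)*sin(4*r)/2 − 2·∫ exp(2*r)*cos(4*r) dr.
Apply parts again with u = cos(4*r), dv = exp(2*r) dr: ∫ exp(2*r)*cos(4*r) dr = exp(2*r)*cos(4*r)/2 + 2·I. Substituting back brings back I: I = exp(2*r)*sin(4*r)/2 - exp(2*r)*cos(4*r) − 4·I.
Solving for I: (1 + 4)·I equals the remaining terms, so I = (1/5)·(exp(2*r)*sin(4*r)/2 - exp(2*r)*cos(4*r)).

exp(2*r)*sin(4*r)/10 - exp(2*r)*cos(4*r)/5 + C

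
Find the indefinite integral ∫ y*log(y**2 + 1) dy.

Let u = y**2 + 1, so du = (2*y) dy.
The integral becomes (1/2)·∫ log(u) du; integrate by parts with u′=log(u), dv′=du.

y**2*log(y**2 + 1)/2 - y**2/2 + log(y**2 + 1)/2 + C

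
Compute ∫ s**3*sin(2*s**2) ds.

-s**2*cos(2*s**2)/4 + sin(2*s**2)/8 + C

Let u = s², du = 2s ds; rewrite as (1/2)∫ u^1·sin(2u) du.
Now integrate by parts 1 time.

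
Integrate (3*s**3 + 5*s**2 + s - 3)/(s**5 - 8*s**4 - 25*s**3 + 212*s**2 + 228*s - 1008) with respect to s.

639*log(s - 7)/275 - 277*log(s - 6)/120 + 43*log(s - 2)/600 + 7*log(s + 3)/75 - 119*log(s + 4)/660 + C

Factor the denominator: (s - 7)*(s - 6)*(s - 2)*(s + 3)*(s + 4).
Partial-fraction decomposition: -119/(660*(s + 4)) + 7/(75*(s + 3)) + 43/(600*(s - 2)) - 277/(120*(s - 6)) + 639/(275*(s - 7)).
Integrate each term: A/(s−a) contributes A·log|s−a|.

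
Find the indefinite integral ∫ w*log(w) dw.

w**2*log(w)/2 - w**2/4 + C

Use integration by parts with u = log(w), dv = w dw.
Then du = 1/w dw and v = w**2/2.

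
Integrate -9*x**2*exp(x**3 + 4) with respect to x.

Let u = x**3 + 4, so du = (3*x**2) dx.
Rewriting, the integral becomes -3·∫ e^u du = -3·e^u.
Substituting back, u = x**3 + 4.

-3*exp(x**3 + 4) + C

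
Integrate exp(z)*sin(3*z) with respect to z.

exp(z)*sin(3*z)/10 - 3*exp(z)*cos(3*z)/10 + C

Let I denote the integral. Integrate by parts with u = sin(3*z), dv = exp(z) dz, so v = exp(z): I = exp(z)*sin(3*z) − 3·∫ exp(z)*cos(3*z) dz.
Apply parts again with u = cos(3*z), dv = exp(z) dz: ∫ exp(z)*cos(3*z) dz = exp(z)*cos(3*z) + 3·I. Substituting back brings back I: I = exp(z)*sin(3*z) - 3*exp(z)*cos(3*z) − 9·I.
Solving for I: (1 + 9)·I equals the remaining terms, so I = (1/10)·(exp(z)*sin(3*z) - 3*exp(z)*cos(3*z)).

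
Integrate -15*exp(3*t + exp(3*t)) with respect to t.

Let u = exp(3*t), so du = (3*exp(3*t)) dt.
Rewriting, the integral becomes -5·∫ e^u du = -5·e^u.
Substituting back, u = exp(3*t).

-5*exp(exp(3*t)) + C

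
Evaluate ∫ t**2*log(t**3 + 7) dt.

t**3*log(t**3 + 7)/3 - t**3/3 + 7*log(t**3 + 7)/3 + C

Let u = t**3 + 7, so du = (3*t**2) dt.
The integral becomes (1/3)·∫ log(u) du; integrate by parts with u′=log(u), dv′=du.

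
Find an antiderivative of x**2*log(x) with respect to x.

Use integration by parts with u = log(x), dv = x**2 dx.
Then du = 1/x dx and v = x**3/3.

x**3*log(x)/3 - x**3/9 + C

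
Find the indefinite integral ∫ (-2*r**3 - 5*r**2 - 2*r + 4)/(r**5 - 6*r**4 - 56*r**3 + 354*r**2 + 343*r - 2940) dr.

Factor the denominator: (r - 7)*(r - 5)*(r - 4)*(r + 3)*(r + 7).
Partial-fraction decomposition: 153/(2464*(r + 7)) - 19/(2240*(r + 3)) - 212/(231*(r - 4)) + 127/(64*(r - 5)) - 941/(840*(r - 7)).
Integrate each term: A/(r−a) contributes A·log|r−a|.

-941*log(r - 7)/840 + 127*log(r - 5)/64 - 212*log(r - 4)/231 - 19*log(r + 3)/2240 + 153*log(r + 7)/2464 + C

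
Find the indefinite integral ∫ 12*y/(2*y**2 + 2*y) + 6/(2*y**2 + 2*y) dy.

3*log(2*y**2 + 2*y) + C

Let u = 2*y**2 + 2*y, so du = (4*y + 2) dy.
Rewriting, the integral becomes 3·∫ 1/u du = 3·log(u).
Substituting back, u = 2*y**2 + 2*y.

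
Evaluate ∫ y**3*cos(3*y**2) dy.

Let u = y², du = 2y dy; rewrite as (1/2)∫ u^1·cos(3u) du.
Now integrate by parts 1 time.

y**2*sin(3*y**2)/6 + cos(3*y**2)/18 + C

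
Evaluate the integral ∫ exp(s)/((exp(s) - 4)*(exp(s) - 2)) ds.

Let u = e^s, du = e^s ds.
The integral becomes ∫ du/((u-4)(u-2)); decompose into partial fractions.

log(exp(s) - 4)/2 - log(exp(s) - 2)/2 + C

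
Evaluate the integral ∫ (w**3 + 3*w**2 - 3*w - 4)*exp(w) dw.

(w**3 - 3*w - 1)*exp(w) + C

Use integration by parts with u = w**3 + 3*w**2 - 3*w - 4, dv = exp(w) dw, so v = exp(w).
Apply parts 3 times (tabular method): alternate signs, differentiate u down to 0, integrate dv up.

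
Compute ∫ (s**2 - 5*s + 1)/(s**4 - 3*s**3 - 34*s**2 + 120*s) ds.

log(s)/120 + log(s - 5)/55 + 3*log(s - 4)/40 - 67*log(s + 6)/660 + C

Factor the denominator: s*(s - 5)*(s - 4)*(s + 6).
Partial-fraction decomposition: -67/(660*(s + 6)) + 3/(40*(s - 4)) + 1/(55*(s - 5)) + 1/(120*s).
Integrate each term: A/(s−a) contributes A·log|s−a|.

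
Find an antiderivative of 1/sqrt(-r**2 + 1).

asin(r) + C

Substitute r = sin(θ), so dr = cos(θ) dθ and the radical becomes sqrt(-r**2 + 1) = cos(θ) by the Pythagorean identity.
Integrate the resulting trig expression in θ, then back-substitute θ = asin(r), sin(θ) = r, cos(θ) = sqrt(-r**2 + 1) (absorbing any constant into C).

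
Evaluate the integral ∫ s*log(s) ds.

Use integration by parts with u = log(s), dv = s ds.
Then du = 1/s ds and v = s**2/2.

s**2*log(s)/2 - s**2/4 + C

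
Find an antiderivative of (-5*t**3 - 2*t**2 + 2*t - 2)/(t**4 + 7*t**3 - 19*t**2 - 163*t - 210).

-667*log(t - 5)/672 - 26*log(t + 2)/35 + 109*log(t + 3)/32 - 1601*log(t + 7)/240 + C

Factor the denominator: (t - 5)*(t + 2)*(t + 3)*(t + 7).
Partial-fraction decomposition: -1601/(240*(t + 7)) + 109/(32*(t + 3)) - 26/(35*(t + 2)) - 667/(672*(t - 5)).
Integrate each term: A/(t−a) contributes A·log|t−a|.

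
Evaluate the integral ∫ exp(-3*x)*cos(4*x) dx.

4*exp(-3*x)*sin(4*x)/25 - 3*exp(-3*x)*cos(4*x)/25 + C

Let I denote the integral. Integrate by parts with u = cos(4*x), dv = exp(-3*x) dx, so v = -exp(-3*x)/3: I = -exp(-3*x)*cos(4*x)/3 − (4/3)·∫ exp(-3*x)*sin(4*x) dx.
Apply parts again with u = sin(4*x), dv = exp(-3*x) dx: ∫ exp(-3*x)*sin(4*x) dx = -exp(-3*x)*sin(4*x)/3 + (4/3)·I. Substituting back brings back I: I = 4*exp(-3*x)*sin(4*x)/9 - exp(-3*x)*cos(4*x)/3 − (16/9)·I.
Solving for I: (1 + 16/9)·I equals the remaining terms, so I = (9/25)·(4*exp(-3*x)*sin(4*x)/9 - exp(-3*x)*cos(4*x)/3).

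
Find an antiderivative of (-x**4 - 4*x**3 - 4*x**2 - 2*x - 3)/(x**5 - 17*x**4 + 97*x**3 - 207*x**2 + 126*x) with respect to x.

-log(x)/42 - 1993*log(x - 7)/84 + 773*log(x - 6)/30 - 13*log(x - 3)/4 + 7*log(x - 1)/30 + C

Factor the denominator: x*(x - 7)*(x - 6)*(x - 3)*(x - 1).
Partial-fraction decomposition: 7/(30*(x - 1)) - 13/(4*(x - 3)) + 773/(30*(x - 6)) - 1993/(84*(x - 7)) - 1/(42*x).
Integrate each term: A/(x−a) contributes A·log|x−a|.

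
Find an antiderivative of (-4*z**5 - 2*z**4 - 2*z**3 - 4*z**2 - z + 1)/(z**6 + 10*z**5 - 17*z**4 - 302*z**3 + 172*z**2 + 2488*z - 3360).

-1601*log(z - 4)/1320 + 225973*log(z - 2)/508032 - 1901*log(z + 5)/147 + 28807*log(z + 6)/640 - 31462*log(z + 7)/891 - 193/(1008*z - 2016) + C

Factor the denominator: (z - 4)*(z - 2)**2*(z + 5)*(z + 6)*(z + 7).
Partial-fraction decomposition: -31462/(891*(z + 7)) + 28807/(640*(z + 6)) - 1901/(147*(z + 5)) + 225973/(508032*(z - 2)) + 193/(1008*(z - 2)**2) - 1601/(1320*(z - 4)).
Integrate each term; A/(z−a) gives A·log|z−a|; A/(z−a)² gives −A/(z−a).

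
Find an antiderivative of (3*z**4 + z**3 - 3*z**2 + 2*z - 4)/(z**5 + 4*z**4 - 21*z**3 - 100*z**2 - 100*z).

Factor the denominator: z*(z - 5)*(z + 2)**2*(z + 5).
Partial-fraction decomposition: 1661/(450*(z + 5)) - 670/(441*(z + 2)) + 10/(21*(z + 2)**2) + 1931/(2450*(z - 5)) + 1/(25*z).
Integrate each term; A/(z−a) gives A·log|z−a|; A/(z−a)² gives −A/(z−a).

log(z)/25 + 1931*log(z - 5)/2450 - 670*log(z + 2)/441 + 1661*log(z + 5)/450 - 10/(21*z + 42) + C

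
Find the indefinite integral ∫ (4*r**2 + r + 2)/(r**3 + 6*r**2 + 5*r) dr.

Factor the denominator: r*(r + 1)*(r + 5).
Partial-fraction decomposition: 97/(20*(r + 5)) - 5/(4*(r + 1)) + 2/(5*r).
Integrate each term: A/(r−a) contributes A·log|r−a|.

2*log(r)/5 - 5*log(r + 1)/4 + 97*log(r + 5)/20 + C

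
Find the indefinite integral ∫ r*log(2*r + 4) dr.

r**2*log(2*r + 4)/2 - r**2/4 + r - 2*log(r + 2) + C

Use integration by parts with u = log(2*r + 4), dv = r dr.
Then du = 2/(2*r + 4) dr and v = r**2/2.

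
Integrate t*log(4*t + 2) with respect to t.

Use integration by parts with u = log(4*t + 2), dv = t dt.
Then du = 4/(4*t + 2) dt and v = t**2/2.

t**2*log(4*t + 2)/2 - t**2/4 + t/4 - log(2*t + 1)/8 + C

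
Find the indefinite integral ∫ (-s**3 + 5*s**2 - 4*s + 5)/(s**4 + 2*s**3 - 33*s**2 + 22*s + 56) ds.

Factor the denominator: (s - 4)*(s - 2)*(s + 1)*(s + 7).
Partial-fraction decomposition: -23/(22*(s + 7)) + 1/(6*(s + 1)) - 1/(6*(s - 2)) + 1/(22*(s - 4)).
Integrate each term: A/(s−a) contributes A·log|s−a|.

log(s - 4)/22 - log(s - 2)/6 + log(s + 1)/6 - 23*log(s + 7)/22 + C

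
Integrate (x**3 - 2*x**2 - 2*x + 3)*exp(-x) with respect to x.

(-x**3 - x**2 - 3)*exp(-x) + C

Use integration by parts with u = x**3 - 2*x**2 - 2*x + 3, dv = exp(-x) dx, so v = -exp(-x).
Apply parts 3 times (tabular method): alternate signs, differentiate u down to 0, integrate dv up.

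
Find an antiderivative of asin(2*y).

Use integration by parts with u = arcsin(2*y), dv = dy.
Then du = 2/sqrt(-4*y**2 + 1) dy.

y*asin(2*y) + sqrt(-4*y**2 + 1)/2 + C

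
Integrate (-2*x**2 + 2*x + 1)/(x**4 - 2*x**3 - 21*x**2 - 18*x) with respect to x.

Factor the denominator: x*(x - 6)*(x + 1)*(x + 3).
Partial-fraction decomposition: 23/(54*(x + 3)) - 3/(14*(x + 1)) - 59/(378*(x - 6)) - 1/(18*x).
Integrate each term: A/(x−a) contributes A·log|x−a|.

-log(x)/18 - 59*log(x - 6)/378 - 3*log(x + 1)/14 + 23*log(x + 3)/54 + C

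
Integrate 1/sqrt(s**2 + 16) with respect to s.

Substitute s = 4·tan(θ), so ds = 4·sec(θ)^2 dθ and the radical becomes sqrt(s**2 + 16) = 4·sec(θ) by the Pythagorean identity.
Integrate the resulting trig expression in θ, then back-substitute tan(θ) = s/4, sec(θ) = sqrt(s**2 + 16)/4 (absorbing any constant into C).

log(s + sqrt(s**2 + 16)) + C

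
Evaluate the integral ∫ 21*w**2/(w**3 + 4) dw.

Let u = w**3 + 4, so du = (3*w**2) dw.
Rewriting, the integral becomes 7·∫ 1/u du = 7·log(u).
Substituting back, u = w**3 + 4.

7*log(w**3 + 4) + C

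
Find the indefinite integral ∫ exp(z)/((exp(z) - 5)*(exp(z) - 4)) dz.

Let u = e^z, du = e^z dz.
The integral becomes ∫ du/((u-4)(u-5)); decompose into partial fractions.

log(exp(z) - 5) - log(exp(z) - 4) + C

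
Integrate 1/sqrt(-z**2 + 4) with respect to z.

asin(z/2) + C

Substitute z = 2·sin(θ), so dz = 2·cos(θ) dθ and the radical becomes sqrt(-z**2 + 4) = 2·cos(θ) by the Pythagorean identity.
Integrate the resulting trig expression in θ, then back-substitute θ = asin(z/2), sin(θ) = z/2, cos(θ) = sqrt(-z**2 + 4)/2 (absorbing any constant into C).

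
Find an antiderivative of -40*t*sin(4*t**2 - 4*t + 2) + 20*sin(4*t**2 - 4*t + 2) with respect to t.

5*cos(4*t**2 - 4*t + 2) + C

Let u = 4*t**2 - 4*t + 2, so du = (8*t - 4) dt.
Rewriting, the integral becomes -5·∫ sin(u) du = -5·-cos(u).
Substituting back, u = 4*t**2 - 4*t + 2.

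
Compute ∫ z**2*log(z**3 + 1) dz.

z**3*log(z**3 + 1)/3 - z**3/3 + log(z**3 + 1)/3 + C

Let u = z**3 + 1, so du = (3*z**2) dz.
The integral becomes (1/3)·∫ log(u) du; integrate by parts with u′=log(u), dv′=du.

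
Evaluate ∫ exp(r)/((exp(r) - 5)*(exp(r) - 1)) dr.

log(exp(r) - 5)/4 - log(exp(r) - 1)/4 + C

Let u = e^r, du = e^r dr.
The integral becomes ∫ du/((u-5)(u-1)); decompose into partial fractions.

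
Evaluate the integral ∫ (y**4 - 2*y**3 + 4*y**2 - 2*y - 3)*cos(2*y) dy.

y**4*sin(2*y)/2 - y**3*sin(2*y) + y**3*cos(2*y) + y**2*sin(2*y)/2 - 3*y**2*cos(2*y)/2 + y*sin(2*y)/2 + y*cos(2*y)/2 - 7*sin(2*y)/4 + cos(2*y)/4 + C

Use integration by parts with u = y**4 - 2*y**3 + 4*y**2 - 2*y - 3, dv = cos(2*y) dy, so v = sin(2*y)/2.
Apply parts 4 times (tabular method): alternate signs, differentiate u down to 0, integrate dv up.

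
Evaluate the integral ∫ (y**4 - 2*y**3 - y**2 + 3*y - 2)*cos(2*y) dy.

y**4*sin(2*y)/2 - y**3*sin(2*y) + y**3*cos(2*y) - 2*y**2*sin(2*y) - 3*y**2*cos(2*y)/2 + 3*y*sin(2*y) - 2*y*cos(2*y) + 3*cos(2*y)/2 + C

Use integration by parts with u = y**4 - 2*y**3 - y**2 + 3*y - 2, dv = cos(2*y) dy, so v = sin(2*y)/2.
Apply parts 4 times (tabular method): alternate signs, differentiate u down to 0, integrate dv up.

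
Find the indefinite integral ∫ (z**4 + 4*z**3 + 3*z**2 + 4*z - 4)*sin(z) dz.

Use integration by parts with u = z**4 + 4*z**3 + 3*z**2 + 4*z - 4, dv = sin(z) dz, so v = -cos(z).
Apply parts 4 times (tabular method): alternate signs, differentiate u down to 0, integrate dv up.

-z**4*cos(z) + 4*z**3*sin(z) - 4*z**3*cos(z) + 12*z**2*sin(z) + 9*z**2*cos(z) - 18*z*sin(z) + 20*z*cos(z) - 20*sin(z) - 14*cos(z) + C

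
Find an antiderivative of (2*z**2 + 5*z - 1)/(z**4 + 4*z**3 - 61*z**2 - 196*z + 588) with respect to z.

66*log(z - 7)/455 - 17*log(z - 2)/360 + 41*log(z + 6)/104 - 31*log(z + 7)/63 + C

Factor the denominator: (z - 7)*(z - 2)*(z + 6)*(z + 7).
Partial-fraction decomposition: -31/(63*(z + 7)) + 41/(104*(z + 6)) - 17/(360*(z - 2)) + 66/(455*(z - 7)).
Integrate each term: A/(z−a) contributes A·log|z−a|.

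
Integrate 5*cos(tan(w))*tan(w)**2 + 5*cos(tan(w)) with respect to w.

Let u = tan(w), so du = (tan(w)**2 + 1) dw.
Rewriting, the integral becomes 5·∫ cos(u) du = 5·sin(u).
Substituting back, u = tan(w).

5*sin(tan(w)) + C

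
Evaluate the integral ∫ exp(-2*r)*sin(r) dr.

Let I denote the integral. Integrate by parts with u = sin(r), dv = exp(-2*r) dr, so v = -exp(-2*r)/2: I = -exp(-2*r)*sin(r)/2 + (1/2)·∫ exp(-2*r)*cos(r) dr.
Apply parts again with u = cos(r), dv = exp(-2*r) dr: ∫ exp(-2*r)*cos(r) dr = -exp(-2*r)*cos(r)/2 − (1/2)·I. Substituting back brings back I: I = -exp(-2*r)*sin(r)/2 - exp(-2*r)*cos(r)/4 − (1/4)·I.
Solving for I: (1 + 1/4)·I equals the remaining terms, so I = (4/5)·(-exp(-2*r)*sin(r)/2 - exp(-2*r)*cos(r)/4).

-2*exp(-2*r)*sin(r)/5 - exp(-2*r)*cos(r)/5 + C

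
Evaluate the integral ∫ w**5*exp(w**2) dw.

(w**4 - 2*w**2 + 2)*exp(w**2)/2 + C

Let u = w², du = 2w dw; rewrite as (1/2)∫ u^2·exp(1u) du.
Now integrate by parts 2 times.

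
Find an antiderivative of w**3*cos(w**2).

Let u = w², du = 2w dw; rewrite as (1/2)∫ u^1·cos(1u) du.
Now integrate by parts 1 time.

w**2*sin(w**2)/2 + cos(w**2)/2 + C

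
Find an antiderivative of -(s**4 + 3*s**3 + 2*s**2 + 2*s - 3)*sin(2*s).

Use integration by parts with u = s**4 + 3*s**3 + 2*s**2 + 2*s - 3, dv = -sin(2*s) ds, so v = cos(2*s)/2.
Apply parts 4 times (tabular method): alternate signs, differentiate u down to 0, integrate dv up.

s**4*cos(2*s)/2 - s**3*sin(2*s) + 3*s**3*cos(2*s)/2 - 9*s**2*sin(2*s)/4 - s**2*cos(2*s)/2 + s*sin(2*s)/2 - 5*s*cos(2*s)/4 + 5*sin(2*s)/8 - 5*cos(2*s)/4 + C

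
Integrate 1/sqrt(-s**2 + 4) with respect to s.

asin(s/2) + C

Substitute s = 2·sin(θ), so ds = 2·cos(θ) dθ and the radical becomes sqrt(-s**2 + 4) = 2·cos(θ) by the Pythagorean identity.
Integrate the resulting trig expression in θ, then back-substitute θ = asin(s/2), sin(θ) = s/2, cos(θ) = sqrt(-s**2 + 4)/2 (absorbing any constant into C).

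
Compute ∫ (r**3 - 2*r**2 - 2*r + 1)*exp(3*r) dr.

(r**3 - 3*r**2 + 1)*exp(3*r)/3 + C

Use integration by parts with u = r**3 - 2*r**2 - 2*r + 1, dv = exp(3*r) dr, so v = exp(3*r)/3.
Apply parts 3 times (tabular method): alternate signs, differentiate u down to 0, integrate dv up.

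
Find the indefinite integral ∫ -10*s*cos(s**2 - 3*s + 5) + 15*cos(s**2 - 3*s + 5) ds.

-5*sin(s**2 - 3*s + 5) + C

Let u = s**2 - 3*s + 5, so du = (2*s - 3) ds.
Rewriting, the integral becomes -5·∫ cos(u) du = -5·sin(u).
Substituting back, u = s**2 - 3*s + 5.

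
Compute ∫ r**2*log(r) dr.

Use integration by parts with u = log(r), dv = r**2 dr.
Then du = 1/r dr and v = r**3/3.

r**3*log(r)/3 - r**3/9 + C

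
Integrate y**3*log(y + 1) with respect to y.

y**4*log(y + 1)/4 - y**4/16 + y**3/12 - y**2/8 + y/4 - log(y + 1)/4 + C

Use integration by parts with u = log(y + 1), dv = y**3 dy.
Then du = 1/(y + 1) dy and v = y**4/4.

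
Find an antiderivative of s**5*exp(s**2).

(s**4 - 2*s**2 + 2)*exp(s**2)/2 + C

Let u = s², du = 2s ds; rewrite as (1/2)∫ u^2·exp(1u) du.
Now integrate by parts 2 times.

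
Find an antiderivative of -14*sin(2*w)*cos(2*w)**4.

7*cos(2*w)**5/5 + C

Let u = cos(2*w), so du = (-2*sin(2*w)) dw.
Rewriting, the integral becomes 7·∫ u^4 du = 7·u^5/5.
Substituting back, u = cos(2*w).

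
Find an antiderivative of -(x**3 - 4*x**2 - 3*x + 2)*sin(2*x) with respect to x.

Use integration by parts with u = x**3 - 4*x**2 - 3*x + 2, dv = -sin(2*x) dx, so v = cos(2*x)/2.
Apply parts 3 times (tabular method): alternate signs, differentiate u down to 0, integrate dv up.

x**3*cos(2*x)/2 - 3*x**2*sin(2*x)/4 - 2*x**2*cos(2*x) + 2*x*sin(2*x) - 9*x*cos(2*x)/4 + 9*sin(2*x)/8 + 2*cos(2*x) + C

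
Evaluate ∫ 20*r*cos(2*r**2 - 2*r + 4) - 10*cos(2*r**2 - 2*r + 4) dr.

5*sin(2*r**2 - 2*r + 4) + C

Let u = 2*r**2 - 2*r + 4, so du = (4*r - 2) dr.
Rewriting, the integral becomes 5·∫ cos(u) du = 5·sin(u).
Substituting back, u = 2*r**2 - 2*r + 4.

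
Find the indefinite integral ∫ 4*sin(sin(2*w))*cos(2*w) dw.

Let u = sin(2*w), so du = (2*cos(2*w)) dw.
Rewriting, the integral becomes 2·∫ sin(u) du = 2·-cos(u).
Substituting back, u = sin(2*w).

-2*cos(sin(2*w)) + C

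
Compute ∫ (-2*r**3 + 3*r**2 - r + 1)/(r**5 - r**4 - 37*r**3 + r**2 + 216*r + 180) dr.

-47*log(r - 6)/264 + 29*log(r - 3)/480 + log(r + 1)/16 - 31*log(r + 2)/120 + 331*log(r + 5)/1056 + C

Factor the denominator: (r - 6)*(r - 3)*(r + 1)*(r + 2)*(r + 5).
Partial-fraction decomposition: 331/(1056*(r + 5)) - 31/(120*(r + 2)) + 1/(16*(r + 1)) + 29/(480*(r - 3)) - 47/(264*(r - 6)).
Integrate each term: A/(r−a) contributes A·log|r−a|.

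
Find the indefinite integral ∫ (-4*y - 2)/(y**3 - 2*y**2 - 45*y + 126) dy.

-2*log(y - 6)/3 + 7*log(y - 3)/15 + log(y + 7)/5 + C

Factor the denominator: (y - 6)*(y - 3)*(y + 7).
Partial-fraction decomposition: 1/(5*(y + 7)) + 7/(15*(y - 3)) - 2/(3*(y - 6)).
Integrate each term: A/(y−a) contributes A·log|y−a|.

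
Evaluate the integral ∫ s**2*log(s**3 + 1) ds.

s**3*log(s**3 + 1)/3 - s**3/3 + log(s**3 + 1)/3 + C

Let u = s**3 + 1, so du = (3*s**2) ds.
The integral becomes (1/3)·∫ log(u) du; integrate by parts with u′=log(u), dv′=du.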